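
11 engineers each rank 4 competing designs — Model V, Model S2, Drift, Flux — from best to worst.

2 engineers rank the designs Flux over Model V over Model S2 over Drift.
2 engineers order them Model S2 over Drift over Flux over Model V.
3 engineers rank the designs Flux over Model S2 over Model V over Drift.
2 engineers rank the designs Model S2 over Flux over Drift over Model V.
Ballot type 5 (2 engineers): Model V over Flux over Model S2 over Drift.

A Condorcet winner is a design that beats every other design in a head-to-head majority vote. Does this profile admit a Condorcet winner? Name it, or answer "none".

Check each pair by majority over 11 ballots:
Model V vs Model S2: Model V preferred on 2+2 = 4 ballots; Model S2 wins 7–4.
Model V vs Drift: Model V is ranked higher on 2+3+2 = 7 ballots, Drift on 4. Model V wins 7–4.
Model V vs Flux: 2 to 9, Flux.
Model S2 vs Drift: 11 to 0, Model S2.
Model S2 vs Flux: Model S2 is ranked higher on 2+2 = 4 ballots, Flux on 7. Flux wins 7–4.
Drift vs Flux: 2 for Drift, 9 for Flux — Flux by 9–2.
Flux wins every pairwise contest, so Flux is the Condorcet winner.

Flux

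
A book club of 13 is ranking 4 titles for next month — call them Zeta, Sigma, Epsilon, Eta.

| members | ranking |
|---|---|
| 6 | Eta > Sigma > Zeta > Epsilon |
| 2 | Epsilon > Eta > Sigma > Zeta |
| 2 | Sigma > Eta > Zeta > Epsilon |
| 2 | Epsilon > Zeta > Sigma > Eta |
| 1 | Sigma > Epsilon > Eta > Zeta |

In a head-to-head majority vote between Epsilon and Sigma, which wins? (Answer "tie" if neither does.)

Ballots ranking Epsilon above Sigma: 2 + 2 = 4.
Ballots ranking Sigma above Epsilon: 13 − 4 = 9.
Sigma wins the head-to-head 9–4.

Sigma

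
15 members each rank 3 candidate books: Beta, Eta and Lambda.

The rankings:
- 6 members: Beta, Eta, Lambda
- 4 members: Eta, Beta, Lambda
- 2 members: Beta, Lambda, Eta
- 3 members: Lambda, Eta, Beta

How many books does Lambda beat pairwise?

Lambda against each rival (15 members):
Lambda vs Beta: 3 for Lambda, 12 for Beta — Beta by 12–3.
Lambda vs Eta: 5 to 10, Eta.
Lambda beats no one; loses to Beta, Eta — 0 pairwise wins.

0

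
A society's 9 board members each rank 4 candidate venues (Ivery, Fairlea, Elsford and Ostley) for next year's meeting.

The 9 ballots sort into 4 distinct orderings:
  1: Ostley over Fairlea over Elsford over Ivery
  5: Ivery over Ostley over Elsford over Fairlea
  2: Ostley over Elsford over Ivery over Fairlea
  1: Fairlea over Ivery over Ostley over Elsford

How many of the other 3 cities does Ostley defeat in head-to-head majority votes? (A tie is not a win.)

Ostley against each rival (9 organisers):
Ostley vs Ivery: 3 to 6, Ivery.
Ostley vs Fairlea: Ostley is ranked higher on 1+5+2 = 8 ballots, Fairlea on 1. Ostley wins 8–1.
Ostley vs Elsford: Ostley preferred on 1+5+2+1 = 9 ballots; Ostley wins 9–0.
Ostley beats Fairlea, Elsford; loses to Ivery — 2 pairwise wins.

2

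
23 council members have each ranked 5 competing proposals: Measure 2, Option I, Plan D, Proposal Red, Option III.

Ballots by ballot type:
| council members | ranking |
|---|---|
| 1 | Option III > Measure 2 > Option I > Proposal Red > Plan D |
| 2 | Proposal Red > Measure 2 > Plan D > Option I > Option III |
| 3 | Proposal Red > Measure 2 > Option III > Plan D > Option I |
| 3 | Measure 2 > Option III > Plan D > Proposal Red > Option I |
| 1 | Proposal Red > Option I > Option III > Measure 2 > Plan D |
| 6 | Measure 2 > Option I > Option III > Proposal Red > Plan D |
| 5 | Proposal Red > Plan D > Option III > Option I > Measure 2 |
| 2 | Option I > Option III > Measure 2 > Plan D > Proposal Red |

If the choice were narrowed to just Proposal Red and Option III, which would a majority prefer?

Ballots ranking Proposal Red above Option III: 2 + 3 + 1 + 5 = 11.
Ballots ranking Option III above Proposal Red: 23 − 11 = 12.
Option III wins the head-to-head 12–11.

Option III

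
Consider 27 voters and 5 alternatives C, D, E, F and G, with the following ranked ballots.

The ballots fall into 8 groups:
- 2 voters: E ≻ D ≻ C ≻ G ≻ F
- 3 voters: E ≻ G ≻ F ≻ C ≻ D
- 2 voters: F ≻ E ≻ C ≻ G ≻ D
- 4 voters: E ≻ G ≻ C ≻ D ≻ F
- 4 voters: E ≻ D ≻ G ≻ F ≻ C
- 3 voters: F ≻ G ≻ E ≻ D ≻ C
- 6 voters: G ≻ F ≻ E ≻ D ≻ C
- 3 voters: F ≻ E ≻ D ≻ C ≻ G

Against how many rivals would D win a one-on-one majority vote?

D against each rival (27 voters):
D vs C: D wins 18–9.
D–E: E 27–0.
D–F: F 17–10.
D vs G: G, 18–9.
D beats C; loses to E, F, G — 1 pairwise win.

1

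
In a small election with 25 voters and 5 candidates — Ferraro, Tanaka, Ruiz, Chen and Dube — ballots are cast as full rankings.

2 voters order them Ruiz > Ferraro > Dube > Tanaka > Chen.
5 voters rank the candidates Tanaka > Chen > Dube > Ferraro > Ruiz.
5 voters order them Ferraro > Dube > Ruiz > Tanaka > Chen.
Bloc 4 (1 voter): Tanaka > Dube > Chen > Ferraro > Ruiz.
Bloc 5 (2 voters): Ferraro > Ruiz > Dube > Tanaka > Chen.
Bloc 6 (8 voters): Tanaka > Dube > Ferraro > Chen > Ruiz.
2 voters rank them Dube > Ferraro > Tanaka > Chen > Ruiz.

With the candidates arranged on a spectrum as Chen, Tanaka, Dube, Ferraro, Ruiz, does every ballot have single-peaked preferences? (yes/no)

Axis positions: Chen=1, Tanaka=2, Dube=3, Ferraro=4, Ruiz=5.
Bloc 1 (peak Ruiz at position 5): ranking walks positions 5-4-3-2-1, expanding outward from the peak — single-peaked.
Bloc 2 (peak Tanaka at position 2): ranking walks positions 2-1-3-4-5, expanding outward from the peak — single-peaked.
Bloc 3 (peak Ferraro at position 4): ranking walks positions 4-3-5-2-1, expanding outward from the peak — single-peaked.
Bloc 4 (peak Tanaka at position 2): ranking walks positions 2-3-1-4-5, expanding outward from the peak — single-peaked.
Bloc 5 (peak Ferraro at position 4): ranking walks positions 4-5-3-2-1, expanding outward from the peak — single-peaked.
Bloc 6 (peak Tanaka at position 2): ranking walks positions 2-3-4-1-5, expanding outward from the peak — single-peaked.
Bloc 7 (peak Dube at position 3): ranking walks positions 3-4-2-1-5, expanding outward from the peak — single-peaked.
Every ranking is single-peaked on this axis.

yes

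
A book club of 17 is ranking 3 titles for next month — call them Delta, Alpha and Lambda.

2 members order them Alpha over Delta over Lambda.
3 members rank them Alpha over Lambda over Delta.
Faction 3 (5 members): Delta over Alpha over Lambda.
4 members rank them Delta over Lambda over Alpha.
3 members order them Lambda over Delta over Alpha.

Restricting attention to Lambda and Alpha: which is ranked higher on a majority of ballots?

Ballots ranking Lambda above Alpha: 4 + 3 = 7.
Ballots ranking Alpha above Lambda: 17 − 7 = 10.
Alpha wins the head-to-head 10–7.

Alpha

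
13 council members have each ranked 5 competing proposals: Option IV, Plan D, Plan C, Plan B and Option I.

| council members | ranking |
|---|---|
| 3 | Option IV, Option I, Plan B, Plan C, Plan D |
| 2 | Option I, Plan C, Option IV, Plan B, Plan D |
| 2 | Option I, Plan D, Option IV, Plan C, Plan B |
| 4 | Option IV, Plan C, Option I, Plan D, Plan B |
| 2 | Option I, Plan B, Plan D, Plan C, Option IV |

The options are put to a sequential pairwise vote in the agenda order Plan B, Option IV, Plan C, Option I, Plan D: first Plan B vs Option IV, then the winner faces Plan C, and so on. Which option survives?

Round 1: Plan B vs Option IV — 2–11, Option IV advances.
Round 2: Option IV vs Plan C — 9–4, Option IV advances.
Round 3: Option IV vs Option I — 7–6, Option IV advances.
Round 4: Option IV vs Plan D — 9–4, Option IV advances.
The agenda winner is Option IV.

Option IV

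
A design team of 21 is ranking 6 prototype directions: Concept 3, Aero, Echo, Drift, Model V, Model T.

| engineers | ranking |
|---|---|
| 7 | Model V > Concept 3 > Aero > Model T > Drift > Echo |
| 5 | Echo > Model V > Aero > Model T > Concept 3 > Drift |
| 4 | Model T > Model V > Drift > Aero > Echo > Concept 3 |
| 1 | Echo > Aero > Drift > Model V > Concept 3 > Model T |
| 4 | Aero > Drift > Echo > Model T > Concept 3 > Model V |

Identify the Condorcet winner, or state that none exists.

Model V

Head-to-head results (21 engineers):
Concept 3 vs Aero: Aero, 14–7.
Concept 3 vs Echo: Concept 3 preferred on 7 ballots; Echo wins 14–7.
Concept 3 vs Drift: Concept 3 preferred on 7+5 = 12 ballots; Concept 3 wins 12–9.
Concept 3 vs Model V: 4 for Concept 3, 17 for Model V — Model V by 17–4.
Concept 3 vs Model T: Model T, 13–8.
Aero vs Echo: Aero is ranked higher on 7+4+4 = 15 ballots, Echo on 6. Aero wins 15–6.
Aero–Drift: Aero 17–4.
Aero vs Model V: Aero preferred on 1+4 = 5 ballots; Model V wins 16–5.
Aero–Model T: Aero 17–4.
Echo vs Drift: 6 to 15, Drift.
Echo vs Model V: Model V, 11–10.
Echo vs Model T: 10 to 11, Model T.
Drift vs Model V: 5 to 16, Model V.
Drift vs Model T: Model T, 16–5.
Model V vs Model T: 7+5+1 = 13 for Model V, 8 for Model T — Model V by 13–8.
Model V wins every pairwise contest, so Model V is the Condorcet winner.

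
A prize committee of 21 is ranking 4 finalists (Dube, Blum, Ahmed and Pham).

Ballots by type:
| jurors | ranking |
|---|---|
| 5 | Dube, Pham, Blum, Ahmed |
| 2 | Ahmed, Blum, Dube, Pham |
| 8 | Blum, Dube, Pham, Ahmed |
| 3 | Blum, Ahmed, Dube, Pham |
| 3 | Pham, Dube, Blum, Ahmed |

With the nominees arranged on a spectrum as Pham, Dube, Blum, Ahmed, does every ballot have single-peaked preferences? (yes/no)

yes

Axis positions: Pham=1, Dube=2, Blum=3, Ahmed=4.
Type 1 (peak Dube at position 2): ranking walks positions 2-1-3-4, expanding outward from the peak — single-peaked.
Type 2 (peak Ahmed at position 4): ranking walks positions 4-3-2-1, expanding outward from the peak — single-peaked.
Type 3 (peak Blum at position 3): ranking walks positions 3-2-1-4, expanding outward from the peak — single-peaked.
Type 4 (peak Blum at position 3): ranking walks positions 3-4-2-1, expanding outward from the peak — single-peaked.
Type 5 (peak Pham at position 1): ranking walks positions 1-2-3-4, expanding outward from the peak — single-peaked.
Every ranking is single-peaked on this axis.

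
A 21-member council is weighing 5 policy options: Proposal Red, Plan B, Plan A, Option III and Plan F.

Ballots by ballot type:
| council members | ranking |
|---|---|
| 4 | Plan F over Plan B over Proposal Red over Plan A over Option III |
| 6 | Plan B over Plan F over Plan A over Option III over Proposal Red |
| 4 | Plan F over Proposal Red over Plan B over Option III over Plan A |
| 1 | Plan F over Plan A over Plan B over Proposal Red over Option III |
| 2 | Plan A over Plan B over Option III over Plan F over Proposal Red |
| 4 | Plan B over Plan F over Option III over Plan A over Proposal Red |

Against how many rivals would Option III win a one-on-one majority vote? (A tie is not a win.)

Option III against each rival (21 council members):
Option III–Proposal Red: Option III 12–9.
Option III vs Plan B: Plan B wins 21–0.
Option III–Plan A: Plan A 13–8.
Option III vs Plan F: 2 to 19, Plan F.
Option III beats Proposal Red; loses to Plan B, Plan A, Plan F — 1 pairwise win.

1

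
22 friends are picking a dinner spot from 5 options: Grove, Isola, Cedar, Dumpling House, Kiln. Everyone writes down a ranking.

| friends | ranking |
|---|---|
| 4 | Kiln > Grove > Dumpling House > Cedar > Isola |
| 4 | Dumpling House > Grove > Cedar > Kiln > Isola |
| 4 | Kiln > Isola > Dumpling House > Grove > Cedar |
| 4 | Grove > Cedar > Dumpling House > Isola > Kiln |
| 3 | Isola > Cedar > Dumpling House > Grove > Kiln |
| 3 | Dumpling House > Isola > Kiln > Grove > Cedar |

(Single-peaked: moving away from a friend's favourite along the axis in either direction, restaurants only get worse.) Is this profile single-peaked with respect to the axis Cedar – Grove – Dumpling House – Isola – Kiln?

no

Axis positions: Cedar=1, Grove=2, Dumpling House=3, Isola=4, Kiln=5.
Bloc 1: ranking walks positions 5-2-3-1-4; Grove is ranked above Isola even though Isola lies between Grove and the peak Kiln on the axis — preferences dip and rise again. Not single-peaked.
Bloc 2: ranking walks positions 3-2-1-5-4; Kiln is ranked above Isola even though Isola lies between Kiln and the peak Dumpling House on the axis — preferences dip and rise again. Not single-peaked.
Bloc 3 (peak Kiln at position 5): ranking walks positions 5-4-3-2-1, expanding outward from the peak — single-peaked.
Bloc 4 (peak Grove at position 2): ranking walks positions 2-1-3-4-5, expanding outward from the peak — single-peaked.
Bloc 5: ranking walks positions 4-1-3-2-5; Cedar is ranked above Dumpling House even though Dumpling House lies between Cedar and the peak Isola on the axis — preferences dip and rise again. Not single-peaked.
Bloc 6 (peak Dumpling House at position 3): ranking walks positions 3-4-5-2-1, expanding outward from the peak — single-peaked.
Bloc 1 violates single-peakedness, so the profile is not single-peaked on this axis.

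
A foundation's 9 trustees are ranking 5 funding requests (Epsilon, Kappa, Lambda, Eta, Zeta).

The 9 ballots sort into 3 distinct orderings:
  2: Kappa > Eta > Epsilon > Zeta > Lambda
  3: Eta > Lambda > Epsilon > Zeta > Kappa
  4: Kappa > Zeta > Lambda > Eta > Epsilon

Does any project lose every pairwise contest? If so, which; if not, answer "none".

none

Pairwise majorities:
Epsilon–Kappa: Kappa 6–3.
Epsilon vs Lambda: Epsilon is ranked higher on 2 ballots, Lambda on 7. Lambda wins 7–2.
Epsilon vs Eta: Eta wins 9–0.
Epsilon vs Zeta: Epsilon preferred on 2+3 = 5 ballots; Epsilon wins 5–4.
Kappa vs Lambda: Kappa is ranked higher on 2+4 = 6 ballots, Lambda on 3. Kappa wins 6–3.
Kappa vs Eta: 2+4 = 6 for Kappa, 3 for Eta — Kappa by 6–3.
Kappa vs Zeta: Kappa wins 6–3.
Lambda vs Eta: Eta wins 5–4.
Lambda vs Zeta: Zeta, 6–3.
Eta vs Zeta: 5 to 4, Eta.
Every project wins at least one matchup (Epsilon beats Zeta; Kappa beats Epsilon; Lambda beats Epsilon; Eta beats Epsilon; Zeta beats Lambda), so there is no Condorcet loser.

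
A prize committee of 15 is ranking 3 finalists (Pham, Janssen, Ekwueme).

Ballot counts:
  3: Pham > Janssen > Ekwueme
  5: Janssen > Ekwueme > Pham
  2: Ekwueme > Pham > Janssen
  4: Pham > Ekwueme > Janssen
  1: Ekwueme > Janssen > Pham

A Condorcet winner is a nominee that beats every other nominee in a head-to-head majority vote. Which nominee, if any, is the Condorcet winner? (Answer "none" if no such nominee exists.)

Pairwise majorities:
Pham vs Janssen: Pham preferred on 3+2+4 = 9 ballots; Pham wins 9–6.
Pham vs Ekwueme: Pham preferred on 3+4 = 7 ballots; Ekwueme wins 8–7.
Janssen vs Ekwueme: 3+5 = 8 for Janssen, 7 for Ekwueme — Janssen by 8–7.
Each nominee drops at least one matchup (Pham loses to Ekwueme; Janssen loses to Pham; Ekwueme loses to Janssen); the cycle Pham beats Janssen beats Ekwueme beats Pham rules out a Condorcet winner.

none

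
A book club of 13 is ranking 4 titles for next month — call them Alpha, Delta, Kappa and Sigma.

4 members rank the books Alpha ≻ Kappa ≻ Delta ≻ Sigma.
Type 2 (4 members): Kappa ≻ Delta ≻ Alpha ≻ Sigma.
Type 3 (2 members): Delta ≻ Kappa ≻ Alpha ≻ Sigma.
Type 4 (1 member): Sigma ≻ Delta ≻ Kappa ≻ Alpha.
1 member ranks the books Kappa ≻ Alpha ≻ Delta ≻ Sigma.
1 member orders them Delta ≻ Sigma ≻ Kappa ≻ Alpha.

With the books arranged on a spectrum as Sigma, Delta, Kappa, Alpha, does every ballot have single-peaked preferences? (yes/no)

Axis positions: Sigma=1, Delta=2, Kappa=3, Alpha=4.
Type 1 (peak Alpha at position 4): ranking walks positions 4-3-2-1, expanding outward from the peak — single-peaked.
Type 2 (peak Kappa at position 3): ranking walks positions 3-2-4-1, expanding outward from the peak — single-peaked.
Type 3 (peak Delta at position 2): ranking walks positions 2-3-4-1, expanding outward from the peak — single-peaked.
Type 4 (peak Sigma at position 1): ranking walks positions 1-2-3-4, expanding outward from the peak — single-peaked.
Type 5 (peak Kappa at position 3): ranking walks positions 3-4-2-1, expanding outward from the peak — single-peaked.
Type 6 (peak Delta at position 2): ranking walks positions 2-1-3-4, expanding outward from the peak — single-peaked.
Every ranking is single-peaked on this axis.

yes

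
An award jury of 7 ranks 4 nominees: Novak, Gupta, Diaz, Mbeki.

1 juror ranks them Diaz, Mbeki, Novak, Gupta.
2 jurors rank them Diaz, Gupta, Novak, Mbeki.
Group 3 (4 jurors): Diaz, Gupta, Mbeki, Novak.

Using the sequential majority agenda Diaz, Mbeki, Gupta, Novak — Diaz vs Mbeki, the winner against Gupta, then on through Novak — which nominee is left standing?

Round 1: Diaz vs Mbeki — 7–0, Diaz advances.
Round 2: Diaz vs Gupta — 7–0, Diaz advances.
Round 3: Diaz vs Novak — 7–0, Diaz advances.
Diaz survives the agenda.

Diaz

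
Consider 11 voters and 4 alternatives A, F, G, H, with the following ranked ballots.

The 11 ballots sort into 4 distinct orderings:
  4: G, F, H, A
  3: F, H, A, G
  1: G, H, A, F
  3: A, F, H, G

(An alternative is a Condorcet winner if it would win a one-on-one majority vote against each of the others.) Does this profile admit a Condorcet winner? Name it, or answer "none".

Pairwise majorities:
A vs F: F wins 7–4.
A vs G: A wins 6–5.
A–H: H 8–3.
F–G: F 6–5.
F vs H: F wins 10–1.
G vs H: H, 6–5.
F beats each of A, G, H — F is the Condorcet winner.

F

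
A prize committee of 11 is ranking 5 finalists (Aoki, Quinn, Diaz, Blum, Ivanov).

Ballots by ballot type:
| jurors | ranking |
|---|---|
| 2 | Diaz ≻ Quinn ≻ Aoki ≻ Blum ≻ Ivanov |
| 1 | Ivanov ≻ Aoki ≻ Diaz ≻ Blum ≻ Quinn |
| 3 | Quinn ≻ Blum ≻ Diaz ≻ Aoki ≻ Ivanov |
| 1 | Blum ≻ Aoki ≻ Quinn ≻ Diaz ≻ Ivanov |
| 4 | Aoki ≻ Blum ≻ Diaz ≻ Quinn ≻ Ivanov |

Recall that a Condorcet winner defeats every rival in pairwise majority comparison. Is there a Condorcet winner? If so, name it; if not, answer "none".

Pairwise majorities:
Aoki vs Quinn: Aoki wins 6–5.
Aoki vs Diaz: Aoki wins 6–5.
Aoki–Blum: Aoki 7–4.
Aoki vs Ivanov: Aoki wins 10–1.
Quinn–Diaz: Diaz 7–4.
Quinn vs Blum: Blum, 6–5.
Quinn vs Ivanov: Quinn, 10–1.
Diaz vs Blum: Blum wins 8–3.
Diaz vs Ivanov: Diaz, 10–1.
Blum vs Ivanov: Blum wins 10–1.
Aoki defeats every rival head-to-head and is the Condorcet winner.

Aoki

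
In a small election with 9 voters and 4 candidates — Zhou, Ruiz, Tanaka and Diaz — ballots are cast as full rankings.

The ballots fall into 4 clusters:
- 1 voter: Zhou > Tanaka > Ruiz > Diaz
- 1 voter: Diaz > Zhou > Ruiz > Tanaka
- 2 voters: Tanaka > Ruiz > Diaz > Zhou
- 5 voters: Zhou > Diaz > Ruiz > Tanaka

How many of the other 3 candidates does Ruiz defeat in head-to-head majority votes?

1

Ruiz against each rival (9 voters):
Ruiz–Zhou: Zhou 7–2.
Ruiz vs Tanaka: Ruiz preferred on 1+5 = 6 ballots; Ruiz wins 6–3.
Ruiz vs Diaz: Diaz, 6–3.
Ruiz beats Tanaka; loses to Zhou, Diaz — 1 pairwise win.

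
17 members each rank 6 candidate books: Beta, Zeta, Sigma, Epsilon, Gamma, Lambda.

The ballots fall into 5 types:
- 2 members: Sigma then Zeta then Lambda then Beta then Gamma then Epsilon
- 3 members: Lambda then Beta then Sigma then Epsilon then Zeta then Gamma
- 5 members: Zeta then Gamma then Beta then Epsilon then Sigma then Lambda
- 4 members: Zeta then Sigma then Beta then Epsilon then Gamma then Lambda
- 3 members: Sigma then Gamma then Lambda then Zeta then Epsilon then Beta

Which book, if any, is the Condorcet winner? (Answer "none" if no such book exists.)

Head-to-head results (17 members):
Beta vs Zeta: 3 for Beta, 14 for Zeta — Zeta by 14–3.
Beta vs Sigma: Beta preferred on 3+5 = 8 ballots; Sigma wins 9–8.
Beta vs Epsilon: 2+3+5+4 = 14 for Beta, 3 for Epsilon — Beta by 14–3.
Beta vs Gamma: 9 to 8, Beta.
Beta vs Lambda: 5+4 = 9 for Beta, 8 for Lambda — Beta by 9–8.
Zeta vs Sigma: Zeta preferred on 5+4 = 9 ballots; Zeta wins 9–8.
Zeta vs Epsilon: 2+5+4+3 = 14 for Zeta, 3 for Epsilon — Zeta by 14–3.
Zeta vs Gamma: 2+3+5+4 = 14 for Zeta, 3 for Gamma — Zeta by 14–3.
Zeta vs Lambda: 2+5+4 = 11 for Zeta, 6 for Lambda — Zeta by 11–6.
Sigma vs Epsilon: 12 to 5, Sigma.
Sigma vs Gamma: Sigma is ranked higher on 2+3+4+3 = 12 ballots, Gamma on 5. Sigma wins 12–5.
Sigma vs Lambda: Sigma is ranked higher on 2+5+4+3 = 14 ballots, Lambda on 3. Sigma wins 14–3.
Epsilon vs Gamma: 7 to 10, Gamma.
Epsilon vs Lambda: 5+4 = 9 for Epsilon, 8 for Lambda — Epsilon by 9–8.
Gamma vs Lambda: 5+4+3 = 12 for Gamma, 5 for Lambda — Gamma by 12–5.
Zeta defeats every rival head-to-head and is the Condorcet winner.

Zeta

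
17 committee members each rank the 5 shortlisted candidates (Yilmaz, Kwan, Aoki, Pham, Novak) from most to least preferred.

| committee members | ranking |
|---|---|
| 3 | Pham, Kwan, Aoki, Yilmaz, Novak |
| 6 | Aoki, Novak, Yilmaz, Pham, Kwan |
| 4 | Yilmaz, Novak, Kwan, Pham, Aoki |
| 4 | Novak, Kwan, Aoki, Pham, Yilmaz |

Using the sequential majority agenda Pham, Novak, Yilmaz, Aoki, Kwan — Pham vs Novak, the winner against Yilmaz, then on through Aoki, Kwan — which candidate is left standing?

Round 1: Pham vs Novak — 3–14, Novak advances.
Round 2: Novak vs Yilmaz — 10–7, Novak advances.
Round 3: Novak vs Aoki — 8–9, Aoki advances.
Round 4: Aoki vs Kwan — 6–11, Kwan advances.
The agenda winner is Kwan.

Kwan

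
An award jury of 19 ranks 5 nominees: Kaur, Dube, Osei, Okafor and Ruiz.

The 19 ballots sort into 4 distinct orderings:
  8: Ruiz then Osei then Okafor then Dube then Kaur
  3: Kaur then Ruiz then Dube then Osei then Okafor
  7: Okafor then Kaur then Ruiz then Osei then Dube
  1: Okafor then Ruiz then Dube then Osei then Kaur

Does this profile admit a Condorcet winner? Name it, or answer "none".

none

Head-to-head results (19 jurors):
Kaur vs Dube: Kaur wins 10–9.
Kaur–Osei: Kaur 10–9.
Kaur vs Okafor: Okafor, 16–3.
Kaur vs Ruiz: Kaur wins 10–9.
Dube–Osei: Osei 15–4.
Dube vs Okafor: Okafor wins 16–3.
Dube vs Ruiz: Ruiz, 19–0.
Osei vs Okafor: Osei wins 11–8.
Osei vs Ruiz: Ruiz, 19–0.
Okafor–Ruiz: Ruiz 11–8.
Each nominee drops at least one matchup (Kaur loses to Okafor; Dube loses to Kaur; Osei loses to Kaur; Okafor loses to Osei; Ruiz loses to Kaur); the cycle Kaur → Osei → Okafor → Kaur rules out a Condorcet winner.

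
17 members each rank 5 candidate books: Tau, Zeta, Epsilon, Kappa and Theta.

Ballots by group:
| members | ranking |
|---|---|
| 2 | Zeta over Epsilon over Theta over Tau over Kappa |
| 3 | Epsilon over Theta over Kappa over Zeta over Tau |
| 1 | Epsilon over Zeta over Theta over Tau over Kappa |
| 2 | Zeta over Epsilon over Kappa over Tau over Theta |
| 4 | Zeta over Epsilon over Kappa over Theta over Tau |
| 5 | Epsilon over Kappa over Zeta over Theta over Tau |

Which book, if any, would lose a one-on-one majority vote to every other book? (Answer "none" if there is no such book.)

Pairwise majorities:
Tau vs Zeta: Zeta wins 17–0.
Tau vs Epsilon: 0 to 17, Epsilon.
Tau vs Kappa: 2+1 = 3 for Tau, 14 for Kappa — Kappa by 14–3.
Tau vs Theta: 2 for Tau, 15 for Theta — Theta by 15–2.
Zeta vs Epsilon: Zeta is ranked higher on 2+2+4 = 8 ballots, Epsilon on 9. Epsilon wins 9–8.
Zeta vs Kappa: Zeta, 9–8.
Zeta vs Theta: Zeta preferred on 2+1+2+4+5 = 14 ballots; Zeta wins 14–3.
Epsilon vs Kappa: 17 to 0, Epsilon.
Epsilon vs Theta: 2+3+1+2+4+5 = 17 for Epsilon, 0 for Theta — Epsilon by 17–0.
Kappa vs Theta: Kappa, 11–6.
Tau is beaten in every head-to-head and is the Condorcet loser.

Tau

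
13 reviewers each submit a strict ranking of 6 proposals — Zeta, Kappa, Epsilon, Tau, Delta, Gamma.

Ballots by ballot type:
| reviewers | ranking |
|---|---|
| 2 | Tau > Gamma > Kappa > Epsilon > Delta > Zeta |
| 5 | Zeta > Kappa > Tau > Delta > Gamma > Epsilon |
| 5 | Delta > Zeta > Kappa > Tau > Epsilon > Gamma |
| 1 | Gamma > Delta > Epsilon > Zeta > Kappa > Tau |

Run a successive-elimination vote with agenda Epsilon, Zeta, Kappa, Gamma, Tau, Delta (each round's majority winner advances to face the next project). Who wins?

Delta

Round 1: Epsilon vs Zeta — 3–10, Zeta advances.
Round 2: Zeta vs Kappa — 11–2, Zeta advances.
Round 3: Zeta vs Gamma — 10–3, Zeta advances.
Round 4: Zeta vs Tau — 11–2, Zeta advances.
Round 5: Zeta vs Delta — 5–8, Delta advances.
The agenda winner is Delta.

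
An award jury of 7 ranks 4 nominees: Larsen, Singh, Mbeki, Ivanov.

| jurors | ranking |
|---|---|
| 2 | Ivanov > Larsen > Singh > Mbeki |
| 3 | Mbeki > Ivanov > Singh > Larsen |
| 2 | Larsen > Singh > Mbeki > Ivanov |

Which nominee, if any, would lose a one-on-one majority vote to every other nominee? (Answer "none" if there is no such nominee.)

Head-to-head results (7 jurors):
Larsen–Singh: Larsen 4–3.
Larsen vs Mbeki: Larsen preferred on 2+2 = 4 ballots; Larsen wins 4–3.
Larsen–Ivanov: Ivanov 5–2.
Singh vs Mbeki: Singh preferred on 2+2 = 4 ballots; Singh wins 4–3.
Singh–Ivanov: Ivanov 5–2.
Mbeki vs Ivanov: 5 to 2, Mbeki.
Each nominee has at least one pairwise win (Larsen beats Singh; Singh beats Mbeki; Mbeki beats Ivanov; Ivanov beats Larsen) — no Condorcet loser.

none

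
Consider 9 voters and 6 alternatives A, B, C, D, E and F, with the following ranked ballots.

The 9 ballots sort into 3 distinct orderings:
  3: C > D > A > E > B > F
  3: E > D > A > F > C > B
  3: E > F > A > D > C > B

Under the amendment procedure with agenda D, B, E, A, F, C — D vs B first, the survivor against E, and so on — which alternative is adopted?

Round 1: D vs B — 9–0, D advances.
Round 2: D vs E — 3–6, E advances.
Round 3: E vs A — 6–3, E advances.
Round 4: E vs F — 9–0, E advances.
Round 5: E vs C — 6–3, E advances.
The agenda winner is E.

E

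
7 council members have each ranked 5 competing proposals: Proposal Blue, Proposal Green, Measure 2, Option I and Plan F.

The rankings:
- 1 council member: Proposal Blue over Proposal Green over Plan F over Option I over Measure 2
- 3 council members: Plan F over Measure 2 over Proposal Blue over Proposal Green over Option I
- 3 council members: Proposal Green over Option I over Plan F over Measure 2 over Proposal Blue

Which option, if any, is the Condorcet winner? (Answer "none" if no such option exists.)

Pairwise majorities:
Proposal Blue vs Proposal Green: 1+3 = 4 for Proposal Blue, 3 for Proposal Green — Proposal Blue by 4–3.
Proposal Blue vs Measure 2: 1 for Proposal Blue, 6 for Measure 2 — Measure 2 by 6–1.
Proposal Blue–Option I: Proposal Blue 4–3.
Proposal Blue vs Plan F: Proposal Blue is ranked higher on 1 ballot, Plan F on 6. Plan F wins 6–1.
Proposal Green vs Measure 2: Proposal Green, 4–3.
Proposal Green vs Option I: 1+3+3 = 7 for Proposal Green, 0 for Option I — Proposal Green by 7–0.
Proposal Green vs Plan F: 1+3 = 4 for Proposal Green, 3 for Plan F — Proposal Green by 4–3.
Measure 2 vs Option I: 3 to 4, Option I.
Measure 2 vs Plan F: Measure 2 is ranked higher on 0 ballots, Plan F on 7. Plan F wins 7–0.
Option I–Plan F: Plan F 4–3.
No option is unbeaten: Proposal Blue loses to Measure 2; Proposal Green loses to Proposal Blue; Measure 2 loses to Proposal Green; Option I loses to Proposal Blue; Plan F loses to Proposal Green. In particular Proposal Blue beats Proposal Green beats Measure 2 beats Proposal Blue is a majority cycle — no Condorcet winner exists.

none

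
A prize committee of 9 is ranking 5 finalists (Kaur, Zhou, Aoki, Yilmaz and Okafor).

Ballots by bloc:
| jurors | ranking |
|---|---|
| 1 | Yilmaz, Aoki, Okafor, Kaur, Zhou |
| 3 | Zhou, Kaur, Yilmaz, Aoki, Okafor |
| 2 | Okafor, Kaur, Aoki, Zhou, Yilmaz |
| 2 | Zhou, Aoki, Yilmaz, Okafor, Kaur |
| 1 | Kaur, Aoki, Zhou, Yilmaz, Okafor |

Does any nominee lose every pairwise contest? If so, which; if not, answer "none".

Pairwise majorities:
Kaur vs Zhou: Zhou, 5–4.
Kaur vs Aoki: Kaur is ranked higher on 3+2+1 = 6 ballots, Aoki on 3. Kaur wins 6–3.
Kaur vs Yilmaz: Kaur wins 6–3.
Kaur–Okafor: Okafor 5–4.
Zhou–Aoki: Zhou 5–4.
Zhou vs Yilmaz: Zhou, 8–1.
Zhou–Okafor: Zhou 6–3.
Aoki vs Yilmaz: Aoki, 5–4.
Aoki–Okafor: Aoki 7–2.
Yilmaz vs Okafor: Yilmaz wins 7–2.
Each nominee has at least one pairwise win (Kaur beats Aoki; Zhou beats Kaur; Aoki beats Yilmaz; Yilmaz beats Okafor; Okafor beats Kaur) — no Condorcet loser.

none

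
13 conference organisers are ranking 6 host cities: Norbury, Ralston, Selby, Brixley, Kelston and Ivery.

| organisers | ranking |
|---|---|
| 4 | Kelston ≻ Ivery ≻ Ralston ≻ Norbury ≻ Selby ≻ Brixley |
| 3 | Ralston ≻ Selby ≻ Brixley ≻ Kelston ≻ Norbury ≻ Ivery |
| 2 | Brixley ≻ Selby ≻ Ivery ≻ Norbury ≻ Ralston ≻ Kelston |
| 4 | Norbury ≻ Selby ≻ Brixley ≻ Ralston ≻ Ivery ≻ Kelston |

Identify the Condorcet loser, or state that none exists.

Ivery

Pairwise majorities:
Norbury vs Ralston: Ralston wins 7–6.
Norbury vs Selby: 8 to 5, Norbury.
Norbury vs Brixley: 4+4 = 8 for Norbury, 5 for Brixley — Norbury by 8–5.
Norbury vs Kelston: Kelston, 7–6.
Norbury vs Ivery: Norbury is ranked higher on 3+4 = 7 ballots, Ivery on 6. Norbury wins 7–6.
Ralston vs Selby: 7 to 6, Ralston.
Ralston–Brixley: Ralston 7–6.
Ralston vs Kelston: Ralston, 9–4.
Ralston–Ivery: Ralston 7–6.
Selby vs Brixley: 4+3+4 = 11 for Selby, 2 for Brixley — Selby by 11–2.
Selby vs Kelston: 9 to 4, Selby.
Selby vs Ivery: Selby preferred on 3+2+4 = 9 ballots; Selby wins 9–4.
Brixley vs Kelston: Brixley wins 9–4.
Brixley vs Ivery: Brixley preferred on 3+2+4 = 9 ballots; Brixley wins 9–4.
Kelston vs Ivery: 7 to 6, Kelston.
Ivery loses to every other city — it is the Condorcet loser.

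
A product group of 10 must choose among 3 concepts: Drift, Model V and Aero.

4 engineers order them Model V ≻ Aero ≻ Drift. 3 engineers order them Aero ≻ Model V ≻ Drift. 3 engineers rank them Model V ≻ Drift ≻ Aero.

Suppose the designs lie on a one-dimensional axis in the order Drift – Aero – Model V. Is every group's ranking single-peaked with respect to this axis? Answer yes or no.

no

Axis positions: Drift=1, Aero=2, Model V=3.
Group 1 (peak Model V at position 3): ranking walks positions 3-2-1, expanding outward from the peak — single-peaked.
Group 2 (peak Aero at position 2): ranking walks positions 2-3-1, expanding outward from the peak — single-peaked.
Group 3: ranking walks positions 3-1-2; Drift is ranked above Aero even though Aero lies between Drift and the peak Model V on the axis — preferences dip and rise again. Not single-peaked.
Group 3 violates single-peakedness, so the profile is not single-peaked on this axis.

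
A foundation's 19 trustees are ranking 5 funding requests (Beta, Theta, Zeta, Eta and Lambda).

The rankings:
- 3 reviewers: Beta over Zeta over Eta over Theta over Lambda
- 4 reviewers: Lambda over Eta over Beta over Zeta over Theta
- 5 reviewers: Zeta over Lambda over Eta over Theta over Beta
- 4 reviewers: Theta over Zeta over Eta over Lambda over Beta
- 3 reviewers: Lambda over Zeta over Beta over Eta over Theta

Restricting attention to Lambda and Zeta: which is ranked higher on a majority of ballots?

Ballots ranking Lambda above Zeta: 4 + 3 = 7.
Ballots ranking Zeta above Lambda: 19 − 7 = 12.
Zeta wins the head-to-head 12–7.

Zeta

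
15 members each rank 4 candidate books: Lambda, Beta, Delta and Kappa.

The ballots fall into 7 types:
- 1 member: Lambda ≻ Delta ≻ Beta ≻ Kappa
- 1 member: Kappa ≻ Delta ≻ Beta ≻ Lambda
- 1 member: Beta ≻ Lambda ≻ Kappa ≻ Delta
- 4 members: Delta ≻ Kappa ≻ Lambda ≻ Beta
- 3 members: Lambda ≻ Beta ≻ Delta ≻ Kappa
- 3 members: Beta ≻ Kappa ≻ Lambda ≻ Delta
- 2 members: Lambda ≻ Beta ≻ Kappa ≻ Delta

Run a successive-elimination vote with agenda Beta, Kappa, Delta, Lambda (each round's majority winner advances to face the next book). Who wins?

Lambda

Round 1: Beta vs Kappa — 10–5, Beta advances.
Round 2: Beta vs Delta — 9–6, Beta advances.
Round 3: Beta vs Lambda — 5–10, Lambda advances.
The agenda winner is Lambda.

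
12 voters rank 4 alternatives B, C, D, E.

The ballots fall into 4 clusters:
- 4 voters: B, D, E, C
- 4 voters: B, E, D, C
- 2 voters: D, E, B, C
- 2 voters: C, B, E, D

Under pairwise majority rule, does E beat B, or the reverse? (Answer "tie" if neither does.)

B

Ballots ranking E above B: 2.
Ballots ranking B above E: 12 − 2 = 10.
B wins the head-to-head 10–2.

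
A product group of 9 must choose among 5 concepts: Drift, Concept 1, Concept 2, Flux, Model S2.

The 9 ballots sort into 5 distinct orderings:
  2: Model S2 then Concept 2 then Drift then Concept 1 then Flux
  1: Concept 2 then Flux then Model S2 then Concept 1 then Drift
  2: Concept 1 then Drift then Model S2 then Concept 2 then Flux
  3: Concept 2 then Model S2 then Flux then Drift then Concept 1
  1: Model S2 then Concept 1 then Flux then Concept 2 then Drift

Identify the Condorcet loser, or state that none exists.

Head-to-head results (9 engineers):
Drift vs Concept 1: Drift is ranked higher on 2+3 = 5 ballots, Concept 1 on 4. Drift wins 5–4.
Drift vs Concept 2: Concept 2 wins 7–2.
Drift vs Flux: Flux wins 5–4.
Drift–Model S2: Model S2 7–2.
Concept 1 vs Concept 2: 3 to 6, Concept 2.
Concept 1 vs Flux: Concept 1 preferred on 2+2+1 = 5 ballots; Concept 1 wins 5–4.
Concept 1 vs Model S2: Model S2, 7–2.
Concept 2 vs Flux: Concept 2 preferred on 2+1+2+3 = 8 ballots; Concept 2 wins 8–1.
Concept 2 vs Model S2: Concept 2 is ranked higher on 1+3 = 4 ballots, Model S2 on 5. Model S2 wins 5–4.
Flux vs Model S2: Flux is ranked higher on 1 ballot, Model S2 on 8. Model S2 wins 8–1.
No design is winless: Drift beats Concept 1; Concept 1 beats Flux; Concept 2 beats Drift; Flux beats Drift; Model S2 beats Drift. There is no Condorcet loser.

none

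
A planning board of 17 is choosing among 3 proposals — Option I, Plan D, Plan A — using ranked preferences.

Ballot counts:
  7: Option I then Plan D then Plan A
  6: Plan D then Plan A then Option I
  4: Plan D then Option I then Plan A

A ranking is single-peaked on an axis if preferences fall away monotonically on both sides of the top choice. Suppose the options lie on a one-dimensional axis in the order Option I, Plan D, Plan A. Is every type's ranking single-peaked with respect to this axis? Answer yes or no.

yes

Axis positions: Option I=1, Plan D=2, Plan A=3.
Type 1 (peak Option I at position 1): ranking walks positions 1-2-3, expanding outward from the peak — single-peaked.
Type 2 (peak Plan D at position 2): ranking walks positions 2-3-1, expanding outward from the peak — single-peaked.
Type 3 (peak Plan D at position 2): ranking walks positions 2-1-3, expanding outward from the peak — single-peaked.
Every ranking is single-peaked on this axis.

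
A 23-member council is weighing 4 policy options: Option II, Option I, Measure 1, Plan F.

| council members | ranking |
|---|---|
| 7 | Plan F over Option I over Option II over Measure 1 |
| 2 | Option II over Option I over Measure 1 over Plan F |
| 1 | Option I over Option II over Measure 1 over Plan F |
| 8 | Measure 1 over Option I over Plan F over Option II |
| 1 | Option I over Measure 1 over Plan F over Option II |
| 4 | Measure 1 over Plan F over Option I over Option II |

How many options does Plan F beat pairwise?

1

Plan F against each rival (23 council members):
Plan F–Option II: Plan F 20–3.
Plan F vs Option I: Option I wins 12–11.
Plan F vs Measure 1: Measure 1 wins 16–7.
Plan F beats Option II; loses to Option I, Measure 1 — 1 pairwise win.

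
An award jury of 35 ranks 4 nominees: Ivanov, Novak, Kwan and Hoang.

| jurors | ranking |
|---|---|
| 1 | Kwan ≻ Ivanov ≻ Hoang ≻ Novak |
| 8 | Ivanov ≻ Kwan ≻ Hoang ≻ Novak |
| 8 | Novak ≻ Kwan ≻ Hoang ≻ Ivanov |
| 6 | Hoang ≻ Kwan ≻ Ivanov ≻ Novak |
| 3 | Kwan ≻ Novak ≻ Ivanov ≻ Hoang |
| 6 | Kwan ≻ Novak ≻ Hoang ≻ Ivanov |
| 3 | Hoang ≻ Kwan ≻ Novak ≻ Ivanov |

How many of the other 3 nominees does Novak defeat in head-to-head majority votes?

1

Novak against each rival (35 jurors):
Novak vs Ivanov: 20 to 15, Novak.
Novak vs Kwan: Kwan, 27–8.
Novak vs Hoang: 17 to 18, Hoang.
Novak beats Ivanov; loses to Kwan, Hoang — 1 pairwise win.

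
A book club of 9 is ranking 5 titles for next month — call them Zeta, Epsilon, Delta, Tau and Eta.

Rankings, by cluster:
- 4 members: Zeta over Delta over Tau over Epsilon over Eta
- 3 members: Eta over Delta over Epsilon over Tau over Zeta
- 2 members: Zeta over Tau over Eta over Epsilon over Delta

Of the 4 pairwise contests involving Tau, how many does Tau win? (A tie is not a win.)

Tau against each rival (9 members):
Tau vs Zeta: 3 for Tau, 6 for Zeta — Zeta by 6–3.
Tau vs Epsilon: Tau wins 6–3.
Tau–Delta: Delta 7–2.
Tau–Eta: Tau 6–3.
Tau beats Epsilon, Eta; loses to Zeta, Delta — 2 pairwise wins.

2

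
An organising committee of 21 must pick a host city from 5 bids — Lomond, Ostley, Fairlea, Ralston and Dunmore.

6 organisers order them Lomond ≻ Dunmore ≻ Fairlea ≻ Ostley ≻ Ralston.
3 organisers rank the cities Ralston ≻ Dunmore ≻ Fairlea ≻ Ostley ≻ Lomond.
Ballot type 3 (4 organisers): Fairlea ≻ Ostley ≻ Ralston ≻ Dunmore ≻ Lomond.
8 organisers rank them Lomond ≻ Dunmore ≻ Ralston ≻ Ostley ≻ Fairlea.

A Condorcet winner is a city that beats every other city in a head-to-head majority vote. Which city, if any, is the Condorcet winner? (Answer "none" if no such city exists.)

Head-to-head results (21 organisers):
Lomond vs Ostley: Lomond wins 14–7.
Lomond vs Fairlea: 6+8 = 14 for Lomond, 7 for Fairlea — Lomond by 14–7.
Lomond–Ralston: Lomond 14–7.
Lomond vs Dunmore: Lomond, 14–7.
Ostley vs Fairlea: Fairlea wins 13–8.
Ostley vs Ralston: Ralston, 11–10.
Ostley vs Dunmore: Dunmore, 17–4.
Fairlea vs Ralston: Ralston wins 11–10.
Fairlea vs Dunmore: 4 to 17, Dunmore.
Ralston vs Dunmore: 3+4 = 7 for Ralston, 14 for Dunmore — Dunmore by 14–7.
Only Lomond has no losses; Lomond is the Condorcet winner.

Lomond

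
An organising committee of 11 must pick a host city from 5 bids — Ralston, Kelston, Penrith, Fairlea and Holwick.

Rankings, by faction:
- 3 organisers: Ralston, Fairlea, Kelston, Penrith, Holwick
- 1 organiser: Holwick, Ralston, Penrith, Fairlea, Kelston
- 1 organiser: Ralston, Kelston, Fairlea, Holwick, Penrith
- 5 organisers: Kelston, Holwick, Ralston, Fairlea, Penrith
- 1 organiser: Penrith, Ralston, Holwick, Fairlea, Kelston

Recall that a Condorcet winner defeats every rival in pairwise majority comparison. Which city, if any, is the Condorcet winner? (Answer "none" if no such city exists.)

Check each pair by majority over 11 ballots:
Ralston–Kelston: Ralston 6–5.
Ralston vs Penrith: Ralston wins 10–1.
Ralston vs Fairlea: Ralston, 11–0.
Ralston vs Holwick: Holwick wins 6–5.
Kelston–Penrith: Kelston 9–2.
Kelston vs Fairlea: Kelston, 6–5.
Kelston vs Holwick: Kelston wins 9–2.
Penrith vs Fairlea: Fairlea wins 9–2.
Penrith–Holwick: Holwick 7–4.
Fairlea vs Holwick: Holwick, 7–4.
Every city loses at least once (Ralston loses to Holwick; Kelston loses to Ralston; Penrith loses to Ralston; Fairlea loses to Ralston; Holwick loses to Kelston). The majority relation contains the cycle Ralston → Kelston → Holwick → Ralston, so there is no Condorcet winner.

none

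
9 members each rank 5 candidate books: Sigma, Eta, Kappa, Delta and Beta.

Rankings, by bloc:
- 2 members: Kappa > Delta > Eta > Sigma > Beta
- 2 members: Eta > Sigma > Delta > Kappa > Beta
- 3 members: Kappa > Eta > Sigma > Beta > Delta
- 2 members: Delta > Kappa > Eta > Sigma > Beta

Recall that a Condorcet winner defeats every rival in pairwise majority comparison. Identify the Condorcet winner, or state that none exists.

Kappa

Pairwise majorities:
Sigma–Eta: Eta 9–0.
Sigma vs Kappa: 2 to 7, Kappa.
Sigma vs Delta: Sigma wins 5–4.
Sigma vs Beta: 2+2+3+2 = 9 for Sigma, 0 for Beta — Sigma by 9–0.
Eta vs Kappa: 2 to 7, Kappa.
Eta vs Delta: 2+3 = 5 for Eta, 4 for Delta — Eta by 5–4.
Eta vs Beta: Eta preferred on 2+2+3+2 = 9 ballots; Eta wins 9–0.
Kappa–Delta: Kappa 5–4.
Kappa vs Beta: Kappa wins 9–0.
Delta vs Beta: Delta is ranked higher on 2+2+2 = 6 ballots, Beta on 3. Delta wins 6–3.
Kappa defeats every rival head-to-head and is the Condorcet winner.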